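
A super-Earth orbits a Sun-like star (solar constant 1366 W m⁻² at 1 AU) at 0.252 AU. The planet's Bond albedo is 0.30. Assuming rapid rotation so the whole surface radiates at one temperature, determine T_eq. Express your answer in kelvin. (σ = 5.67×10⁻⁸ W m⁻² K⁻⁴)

T_eq ≈ 508 K

Flux at 0.252 AU: S = 1366/0.252² = 2.15×10⁴ W m⁻².
Energy balance: absorbed = emitted ⇒ πR²·S(1−A) = 4πR²·σT_eq⁴, so T_eq⁴ = S(1−A)/(4σ).
T_eq = [2.15×10⁴ × 0.70 / (4 × 5.67×10⁻⁸)]^(1/4) = (6.64×10¹⁰)^(1/4) = 508 K.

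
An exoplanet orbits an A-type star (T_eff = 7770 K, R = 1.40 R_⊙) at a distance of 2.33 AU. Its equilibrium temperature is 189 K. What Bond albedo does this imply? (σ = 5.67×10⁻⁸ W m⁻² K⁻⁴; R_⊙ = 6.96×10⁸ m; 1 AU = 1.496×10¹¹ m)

A ≈ 0.82

R_⋆ = 1.40 × 6.96×10⁸ = 9.74×10⁸ m.
d = 2.33 AU = 3.49×10¹¹ m.
L = 4πR_⋆²σT_⋆⁴ = 4π(9.74×10⁸)² × 5.67×10⁻⁸ × (7770)⁴ = 2.47×10²⁷ W.
S = L/(4πd²) = 1610 W m⁻².
From T_eq⁴ = S(1−A)/(4σ): 1−A = 4σT_eq⁴/S.
1−A = 4 × 5.67×10⁻⁸ × (189)⁴ / 1610 = 0.179.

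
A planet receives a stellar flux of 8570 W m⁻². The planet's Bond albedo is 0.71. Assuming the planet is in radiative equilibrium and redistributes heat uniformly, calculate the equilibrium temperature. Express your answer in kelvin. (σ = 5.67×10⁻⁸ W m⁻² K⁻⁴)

Energy balance: absorbed = emitted ⇒ πR²·S(1−A) = 4πR²·σT_eq⁴, so T_eq⁴ = S(1−A)/(4σ).
T_eq = [8570 × 0.29 / (4 × 5.67×10⁻⁸)]^(1/4) = (1.10×10¹⁰)^(1/4) = 324 K.

T_eq ≈ 324 K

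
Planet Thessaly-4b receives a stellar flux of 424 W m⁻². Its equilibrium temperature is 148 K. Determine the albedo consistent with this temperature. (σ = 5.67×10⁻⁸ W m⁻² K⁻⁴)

From T_eq⁴ = S(1−A)/(4σ): 1−A = 4σT_eq⁴/S.
1−A = 4 × 5.67×10⁻⁸ × (148)⁴ / 424 = 0.257.

A ≈ 0.74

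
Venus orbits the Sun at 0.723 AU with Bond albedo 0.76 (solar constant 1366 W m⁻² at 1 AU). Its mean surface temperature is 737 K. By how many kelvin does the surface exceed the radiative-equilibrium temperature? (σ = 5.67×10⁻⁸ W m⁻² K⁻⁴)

ΔT ≈ 507.7 K

S = 1366/0.723² = 2613 W m⁻².
T_eq = [S(1−A)/(4σ)]^(1/4) = [2613×0.24/(4×5.67×10⁻⁸)]^(1/4) = 229.3 K.
ΔT = T_surf − T_eq = 737 − 229.3.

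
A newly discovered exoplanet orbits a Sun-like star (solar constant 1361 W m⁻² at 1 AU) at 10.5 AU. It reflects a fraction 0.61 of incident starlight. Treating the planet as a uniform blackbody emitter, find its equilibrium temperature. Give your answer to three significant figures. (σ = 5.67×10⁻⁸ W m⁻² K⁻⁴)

T_eq ≈ 67.9 K

Flux at 10.5 AU: S = 1361/10.5² = 12.3 W m⁻².
Energy balance: absorbed = emitted ⇒ πR²·S(1−A) = 4πR²·σT_eq⁴, so T_eq⁴ = S(1−A)/(4σ).
T_eq = [12.3 × 0.39 / (4 × 5.67×10⁻⁸)]^(1/4) = (2.12×10⁷)^(1/4) = 67.9 K.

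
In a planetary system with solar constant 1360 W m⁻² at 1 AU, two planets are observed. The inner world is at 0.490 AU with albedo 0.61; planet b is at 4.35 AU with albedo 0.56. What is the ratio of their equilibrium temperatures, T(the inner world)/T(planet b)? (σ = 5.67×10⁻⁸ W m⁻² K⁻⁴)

T_eq = [S₀(1−A)/(4σd²)]^(1/4), so T ∝ (1−A)^(1/4) / √d.
T₁ = [1360×0.39/(4×5.67×10⁻⁸×0.490²)]^(1/4) = 314.15 K.
T₂ = [1360×0.44/(4×5.67×10⁻⁸×4.35²)]^(1/4) = 108.67 K.

T₁/T₂ ≈ 2.891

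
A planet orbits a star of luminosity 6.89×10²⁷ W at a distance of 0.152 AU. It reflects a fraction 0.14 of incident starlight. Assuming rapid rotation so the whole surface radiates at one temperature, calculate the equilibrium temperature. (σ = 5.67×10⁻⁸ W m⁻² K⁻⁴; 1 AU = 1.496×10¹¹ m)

T_eq ≈ 1420 K

d = 0.152 AU = 2.27×10¹⁰ m.
Flux: S = L/(4πd²) = 6.89×10²⁷/(4π×(2.27×10¹⁰)²) = 1.06×10⁶ W m⁻².
Energy balance: absorbed = emitted ⇒ πR²·S(1−A) = 4πR²·σT_eq⁴, so T_eq⁴ = S(1−A)/(4σ).
T_eq = [1.06×10⁶ × 0.86 / (4 × 5.67×10⁻⁸)]^(1/4) = (4.02×10¹²)^(1/4) = 1420 K.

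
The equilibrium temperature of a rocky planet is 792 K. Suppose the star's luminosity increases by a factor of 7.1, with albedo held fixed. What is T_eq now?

T_eq ∝ L^(1/4) · d^(−1/2).
T′ = 792 × 7.1^(1/4) = 1290 K.

T_eq ≈ 1290 K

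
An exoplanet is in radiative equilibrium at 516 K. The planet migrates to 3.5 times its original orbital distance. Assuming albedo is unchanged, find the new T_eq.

T_eq ≈ 276 K

T_eq ∝ L^(1/4) · d^(−1/2).
T′ = 516 / 3.5^(1/2) = 276 K.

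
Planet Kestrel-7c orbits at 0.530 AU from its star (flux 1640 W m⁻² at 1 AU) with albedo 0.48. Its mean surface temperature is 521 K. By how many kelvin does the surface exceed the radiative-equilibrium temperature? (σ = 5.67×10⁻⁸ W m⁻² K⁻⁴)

ΔT ≈ 180.9 K

S = 1640/0.530² = 5838 W m⁻².
T_eq = [S(1−A)/(4σ)]^(1/4) = [5838×0.52/(4×5.67×10⁻⁸)]^(1/4) = 340.1 K.
ΔT = T_surf − T_eq = 521 − 340.1.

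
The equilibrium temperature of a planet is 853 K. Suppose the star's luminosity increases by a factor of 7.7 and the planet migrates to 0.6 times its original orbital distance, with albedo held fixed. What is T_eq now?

T_eq ∝ L^(1/4) · d^(−1/2).
T′ = 853 × 7.7^(1/4) / 0.6^(1/2) = 1830 K.

T_eq ≈ 1830 K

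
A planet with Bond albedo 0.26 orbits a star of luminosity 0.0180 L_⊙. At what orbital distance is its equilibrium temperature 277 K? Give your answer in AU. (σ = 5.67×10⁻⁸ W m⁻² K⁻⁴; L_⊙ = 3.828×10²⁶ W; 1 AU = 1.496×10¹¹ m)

L = 0.0180 × 3.828×10²⁶ = 6.89×10²⁴ W.
From T_eq⁴ = L(1−A)/(16πσd²): d = √[L(1−A)/(16πσT_eq⁴)].
d = √[6.89×10²⁴ × 0.74 / (16π × 5.67×10⁻⁸ × (277)⁴)] = 1.74×10¹⁰ m = 0.117 AU.

d ≈ 0.117 AU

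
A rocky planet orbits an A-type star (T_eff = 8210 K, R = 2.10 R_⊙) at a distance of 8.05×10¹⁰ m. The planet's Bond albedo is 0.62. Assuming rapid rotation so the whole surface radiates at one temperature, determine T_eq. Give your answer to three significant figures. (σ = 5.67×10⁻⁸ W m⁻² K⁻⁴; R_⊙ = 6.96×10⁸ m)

T_eq ≈ 614 K

R_⋆ = 2.10 × 6.96×10⁸ = 1.46×10⁹ m.
L = 4πR_⋆²σT_⋆⁴ = 4π(1.46×10⁹)² × 5.67×10⁻⁸ × (8210)⁴ = 6.92×10²⁷ W.
S = L/(4πd²) = 8.49×10⁴ W m⁻².
Energy balance: absorbed = emitted ⇒ πR²·S(1−A) = 4πR²·σT_eq⁴, so T_eq⁴ = S(1−A)/(4σ).
T_eq = [8.49×10⁴ × 0.38 / (4 × 5.67×10⁻⁸)]^(1/4) = (1.42×10¹¹)^(1/4) = 614 K.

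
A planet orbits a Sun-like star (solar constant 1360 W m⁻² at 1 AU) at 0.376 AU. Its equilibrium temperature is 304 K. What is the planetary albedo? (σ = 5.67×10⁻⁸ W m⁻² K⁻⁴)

Flux at 0.376 AU: S = 1360/0.376² = 9620 W m⁻².
From T_eq⁴ = S(1−A)/(4σ): 1−A = 4σT_eq⁴/S.
1−A = 4 × 5.67×10⁻⁸ × (304)⁴ / 9620 = 0.201.

A ≈ 0.80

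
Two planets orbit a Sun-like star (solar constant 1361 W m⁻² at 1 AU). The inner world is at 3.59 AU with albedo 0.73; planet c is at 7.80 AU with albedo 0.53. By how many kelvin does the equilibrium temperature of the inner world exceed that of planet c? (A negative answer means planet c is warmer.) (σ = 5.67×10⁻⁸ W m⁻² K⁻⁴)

T_eq = [S₀(1−A)/(4σd²)]^(1/4), so T ∝ (1−A)^(1/4) / √d.
T₁ = [1361×0.27/(4×5.67×10⁻⁸×3.59²)]^(1/4) = 105.89 K.
T₂ = [1361×0.47/(4×5.67×10⁻⁸×7.80²)]^(1/4) = 82.51 K.

ΔT ≈ 23.4 K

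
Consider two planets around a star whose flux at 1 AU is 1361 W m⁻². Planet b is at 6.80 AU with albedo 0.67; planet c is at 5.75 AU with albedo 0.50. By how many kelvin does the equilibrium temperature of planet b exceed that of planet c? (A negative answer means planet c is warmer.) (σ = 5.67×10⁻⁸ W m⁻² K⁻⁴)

T_eq = [S₀(1−A)/(4σd²)]^(1/4), so T ∝ (1−A)^(1/4) / √d.
T₁ = [1361×0.33/(4×5.67×10⁻⁸×6.80²)]^(1/4) = 80.90 K.
T₂ = [1361×0.50/(4×5.67×10⁻⁸×5.75²)]^(1/4) = 97.60 K.

ΔT ≈ -16.7 K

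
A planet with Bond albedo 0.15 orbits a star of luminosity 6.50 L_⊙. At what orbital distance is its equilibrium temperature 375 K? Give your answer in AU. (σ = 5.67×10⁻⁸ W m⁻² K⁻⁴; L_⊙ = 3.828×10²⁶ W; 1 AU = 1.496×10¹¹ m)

d ≈ 1.29 AU

L = 6.50 × 3.828×10²⁶ = 2.49×10²⁷ W.
From T_eq⁴ = L(1−A)/(16πσd²): d = √[L(1−A)/(16πσT_eq⁴)].
d = √[2.49×10²⁷ × 0.85 / (16π × 5.67×10⁻⁸ × (375)⁴)] = 1.94×10¹¹ m = 1.29 AU.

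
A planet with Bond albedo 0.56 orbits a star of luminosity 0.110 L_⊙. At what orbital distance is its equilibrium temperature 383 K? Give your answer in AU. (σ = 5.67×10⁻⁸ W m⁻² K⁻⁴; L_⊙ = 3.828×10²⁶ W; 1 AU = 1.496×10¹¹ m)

L = 0.110 × 3.828×10²⁶ = 4.21×10²⁵ W.
From T_eq⁴ = L(1−A)/(16πσd²): d = √[L(1−A)/(16πσT_eq⁴)].
d = √[4.21×10²⁵ × 0.44 / (16π × 5.67×10⁻⁸ × (383)⁴)] = 1.74×10¹⁰ m = 0.116 AU.

d ≈ 0.116 AU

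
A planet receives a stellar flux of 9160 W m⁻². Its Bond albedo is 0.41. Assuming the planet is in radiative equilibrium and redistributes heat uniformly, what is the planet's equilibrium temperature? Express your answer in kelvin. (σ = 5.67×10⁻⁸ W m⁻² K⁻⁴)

T_eq ≈ 393 K

Energy balance: absorbed = emitted ⇒ πR²·S(1−A) = 4πR²·σT_eq⁴, so T_eq⁴ = S(1−A)/(4σ).
T_eq = [9160 × 0.59 / (4 × 5.67×10⁻⁸)]^(1/4) = (2.38×10¹⁰)^(1/4) = 393 K.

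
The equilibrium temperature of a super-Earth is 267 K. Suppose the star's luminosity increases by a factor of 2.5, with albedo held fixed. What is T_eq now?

T_eq ∝ L^(1/4) · d^(−1/2).
T′ = 267 × 2.5^(1/4) = 336 K.

T_eq ≈ 336 K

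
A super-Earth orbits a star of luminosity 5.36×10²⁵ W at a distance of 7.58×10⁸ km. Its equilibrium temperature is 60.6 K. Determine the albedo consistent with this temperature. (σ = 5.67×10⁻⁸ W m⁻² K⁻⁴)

d = 7.58×10⁸ km = 7.58×10¹¹ m.
Flux: S = L/(4πd²) = 5.36×10²⁵/(4π×(7.58×10¹¹)²) = 7.42 W m⁻².
From T_eq⁴ = S(1−A)/(4σ): 1−A = 4σT_eq⁴/S.
1−A = 4 × 5.67×10⁻⁸ × (60.6)⁴ / 7.42 = 0.412.

A ≈ 0.59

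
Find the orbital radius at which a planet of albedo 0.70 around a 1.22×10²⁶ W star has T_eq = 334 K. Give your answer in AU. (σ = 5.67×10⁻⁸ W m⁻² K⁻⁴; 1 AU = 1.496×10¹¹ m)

From T_eq⁴ = L(1−A)/(16πσd²): d = √[L(1−A)/(16πσT_eq⁴)].
d = √[1.22×10²⁶ × 0.30 / (16π × 5.67×10⁻⁸ × (334)⁴)] = 3.21×10¹⁰ m = 0.215 AU.

d ≈ 0.215 AU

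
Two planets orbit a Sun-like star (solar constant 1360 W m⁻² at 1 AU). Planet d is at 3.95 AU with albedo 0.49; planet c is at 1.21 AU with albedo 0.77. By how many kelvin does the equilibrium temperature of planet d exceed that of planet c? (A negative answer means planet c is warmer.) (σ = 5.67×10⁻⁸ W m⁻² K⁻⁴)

ΔT ≈ -56.9 K

T_eq = [S₀(1−A)/(4σd²)]^(1/4), so T ∝ (1−A)^(1/4) / √d.
T₁ = [1360×0.51/(4×5.67×10⁻⁸×3.95²)]^(1/4) = 118.32 K.
T₂ = [1360×0.23/(4×5.67×10⁻⁸×1.21²)]^(1/4) = 175.19 K.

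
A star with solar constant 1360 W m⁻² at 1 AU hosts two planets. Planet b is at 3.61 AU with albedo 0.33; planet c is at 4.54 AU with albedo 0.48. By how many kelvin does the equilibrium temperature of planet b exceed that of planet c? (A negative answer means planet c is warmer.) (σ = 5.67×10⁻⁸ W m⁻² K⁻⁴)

T_eq = [S₀(1−A)/(4σd²)]^(1/4), so T ∝ (1−A)^(1/4) / √d.
T₁ = [1360×0.67/(4×5.67×10⁻⁸×3.61²)]^(1/4) = 132.51 K.
T₂ = [1360×0.52/(4×5.67×10⁻⁸×4.54²)]^(1/4) = 110.90 K.

ΔT ≈ 21.6 K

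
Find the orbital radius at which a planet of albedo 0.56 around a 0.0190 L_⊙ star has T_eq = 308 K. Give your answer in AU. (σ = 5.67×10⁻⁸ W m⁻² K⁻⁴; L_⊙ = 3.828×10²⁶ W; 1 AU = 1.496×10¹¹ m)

L = 0.0190 × 3.828×10²⁶ = 7.27×10²⁴ W.
From T_eq⁴ = L(1−A)/(16πσd²): d = √[L(1−A)/(16πσT_eq⁴)].
d = √[7.27×10²⁴ × 0.44 / (16π × 5.67×10⁻⁸ × (308)⁴)] = 1.12×10¹⁰ m = 0.0747 AU.

d ≈ 0.0747 AU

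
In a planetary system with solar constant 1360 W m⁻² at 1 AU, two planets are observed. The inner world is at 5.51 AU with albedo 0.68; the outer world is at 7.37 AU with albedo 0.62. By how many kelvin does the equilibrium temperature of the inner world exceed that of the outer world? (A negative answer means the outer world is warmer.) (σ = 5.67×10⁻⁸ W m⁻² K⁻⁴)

T_eq = [S₀(1−A)/(4σd²)]^(1/4), so T ∝ (1−A)^(1/4) / √d.
T₁ = [1360×0.32/(4×5.67×10⁻⁸×5.51²)]^(1/4) = 89.16 K.
T₂ = [1360×0.38/(4×5.67×10⁻⁸×7.37²)]^(1/4) = 80.48 K.

ΔT ≈ 8.7 K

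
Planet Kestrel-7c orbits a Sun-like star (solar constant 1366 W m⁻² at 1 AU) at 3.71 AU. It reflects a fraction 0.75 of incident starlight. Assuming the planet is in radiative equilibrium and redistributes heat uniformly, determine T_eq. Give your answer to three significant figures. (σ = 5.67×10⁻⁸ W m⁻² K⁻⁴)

Flux at 3.71 AU: S = 1366/3.71² = 99.2 W m⁻².
Energy balance: absorbed = emitted ⇒ πR²·S(1−A) = 4πR²·σT_eq⁴, so T_eq⁴ = S(1−A)/(4σ).
T_eq = [99.2 × 0.25 / (4 × 5.67×10⁻⁸)]^(1/4) = (1.09×10⁸)^(1/4) = 102 K.

T_eq ≈ 102 K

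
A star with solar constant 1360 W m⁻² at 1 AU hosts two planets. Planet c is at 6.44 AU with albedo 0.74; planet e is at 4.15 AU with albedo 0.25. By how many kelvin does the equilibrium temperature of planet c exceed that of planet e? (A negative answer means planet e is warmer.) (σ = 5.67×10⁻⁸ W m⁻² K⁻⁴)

T_eq = [S₀(1−A)/(4σd²)]^(1/4), so T ∝ (1−A)^(1/4) / √d.
T₁ = [1360×0.26/(4×5.67×10⁻⁸×6.44²)]^(1/4) = 78.30 K.
T₂ = [1360×0.75/(4×5.67×10⁻⁸×4.15²)]^(1/4) = 127.12 K.

ΔT ≈ -48.8 K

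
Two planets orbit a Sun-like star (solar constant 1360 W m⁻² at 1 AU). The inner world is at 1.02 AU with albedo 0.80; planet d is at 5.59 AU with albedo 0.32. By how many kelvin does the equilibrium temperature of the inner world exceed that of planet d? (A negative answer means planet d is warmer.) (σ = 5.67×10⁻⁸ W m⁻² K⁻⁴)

ΔT ≈ 77.4 K

T_eq = [S₀(1−A)/(4σd²)]^(1/4), so T ∝ (1−A)^(1/4) / √d.
T₁ = [1360×0.20/(4×5.67×10⁻⁸×1.02²)]^(1/4) = 184.26 K.
T₂ = [1360×0.68/(4×5.67×10⁻⁸×5.59²)]^(1/4) = 106.88 K.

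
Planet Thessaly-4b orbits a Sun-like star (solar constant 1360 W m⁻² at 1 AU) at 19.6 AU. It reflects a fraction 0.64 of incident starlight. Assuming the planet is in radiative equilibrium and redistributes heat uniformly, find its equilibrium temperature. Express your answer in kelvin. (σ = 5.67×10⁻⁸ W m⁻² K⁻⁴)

Flux at 19.6 AU: S = 1360/19.6² = 3.54 W m⁻².
Energy balance: absorbed = emitted ⇒ πR²·S(1−A) = 4πR²·σT_eq⁴, so T_eq⁴ = S(1−A)/(4σ).
T_eq = [3.54 × 0.36 / (4 × 5.67×10⁻⁸)]^(1/4) = (5.62×10⁶)^(1/4) = 48.7 K.

T_eq ≈ 48.7 K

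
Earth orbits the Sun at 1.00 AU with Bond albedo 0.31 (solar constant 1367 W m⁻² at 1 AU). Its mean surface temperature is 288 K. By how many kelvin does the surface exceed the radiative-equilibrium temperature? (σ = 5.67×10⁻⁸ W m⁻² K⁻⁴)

S = 1367/1.00² = 1367 W m⁻².
T_eq = [S(1−A)/(4σ)]^(1/4) = [1367×0.69/(4×5.67×10⁻⁸)]^(1/4) = 253.9 K.
ΔT = T_surf − T_eq = 288 − 253.9.

ΔT ≈ 34.1 K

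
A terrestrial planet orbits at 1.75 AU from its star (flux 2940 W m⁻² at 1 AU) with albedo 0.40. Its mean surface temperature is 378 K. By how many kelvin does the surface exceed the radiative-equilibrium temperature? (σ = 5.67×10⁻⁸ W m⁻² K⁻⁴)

ΔT ≈ 153.5 K

S = 2940/1.75² = 960.0 W m⁻².
T_eq = [S(1−A)/(4σ)]^(1/4) = [960.0×0.60/(4×5.67×10⁻⁸)]^(1/4) = 224.5 K.
ΔT = T_surf − T_eq = 378 − 224.5.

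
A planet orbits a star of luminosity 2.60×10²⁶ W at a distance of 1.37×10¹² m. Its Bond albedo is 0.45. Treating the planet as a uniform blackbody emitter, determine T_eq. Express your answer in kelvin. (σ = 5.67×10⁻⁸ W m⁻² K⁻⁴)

T_eq ≈ 71.9 K

Flux: S = L/(4πd²) = 2.60×10²⁶/(4π×(1.37×10¹²)²) = 11.0 W m⁻².
Energy balance: absorbed = emitted ⇒ πR²·S(1−A) = 4πR²·σT_eq⁴, so T_eq⁴ = S(1−A)/(4σ).
T_eq = [11.0 × 0.55 / (4 × 5.67×10⁻⁸)]^(1/4) = (2.67×10⁷)^(1/4) = 71.9 K.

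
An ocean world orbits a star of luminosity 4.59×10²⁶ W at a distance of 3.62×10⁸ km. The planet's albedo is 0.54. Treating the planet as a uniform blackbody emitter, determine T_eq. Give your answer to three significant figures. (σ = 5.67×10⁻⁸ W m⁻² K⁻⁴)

T_eq ≈ 154 K

d = 3.62×10⁸ km = 3.62×10¹¹ m.
Flux: S = L/(4πd²) = 4.59×10²⁶/(4π×(3.62×10¹¹)²) = 279 W m⁻².
Energy balance: absorbed = emitted ⇒ πR²·S(1−A) = 4πR²·σT_eq⁴, so T_eq⁴ = S(1−A)/(4σ).
T_eq = [279 × 0.46 / (4 × 5.67×10⁻⁸)]^(1/4) = (5.65×10⁸)^(1/4) = 154 K.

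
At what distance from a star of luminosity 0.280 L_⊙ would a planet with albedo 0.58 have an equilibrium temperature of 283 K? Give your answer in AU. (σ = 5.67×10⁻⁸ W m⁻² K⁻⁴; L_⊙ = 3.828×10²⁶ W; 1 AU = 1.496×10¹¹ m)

d ≈ 0.332 AU

L = 0.280 × 3.828×10²⁶ = 1.07×10²⁶ W.
From T_eq⁴ = L(1−A)/(16πσd²): d = √[L(1−A)/(16πσT_eq⁴)].
d = √[1.07×10²⁶ × 0.42 / (16π × 5.67×10⁻⁸ × (283)⁴)] = 4.96×10¹⁰ m = 0.332 AU.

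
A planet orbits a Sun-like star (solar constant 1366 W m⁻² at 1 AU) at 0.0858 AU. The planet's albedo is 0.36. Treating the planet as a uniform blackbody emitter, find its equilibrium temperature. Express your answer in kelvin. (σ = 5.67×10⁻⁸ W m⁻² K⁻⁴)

Flux at 0.0858 AU: S = 1366/0.0858² = 1.86×10⁵ W m⁻².
Energy balance: absorbed = emitted ⇒ πR²·S(1−A) = 4πR²·σT_eq⁴, so T_eq⁴ = S(1−A)/(4σ).
T_eq = [1.86×10⁵ × 0.64 / (4 × 5.67×10⁻⁸)]^(1/4) = (5.24×10¹¹)^(1/4) = 851 K.

T_eq ≈ 851 K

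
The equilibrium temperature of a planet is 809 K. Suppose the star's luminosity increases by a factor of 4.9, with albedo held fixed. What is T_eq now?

T_eq ∝ L^(1/4) · d^(−1/2).
T′ = 809 × 4.9^(1/4) = 1200 K.

T_eq ≈ 1200 K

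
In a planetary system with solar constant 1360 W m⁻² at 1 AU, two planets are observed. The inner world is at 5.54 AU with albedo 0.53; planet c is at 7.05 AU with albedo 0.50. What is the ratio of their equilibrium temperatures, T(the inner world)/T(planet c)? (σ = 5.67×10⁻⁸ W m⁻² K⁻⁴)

T_eq = [S₀(1−A)/(4σd²)]^(1/4), so T ∝ (1−A)^(1/4) / √d.
T₁ = [1360×0.47/(4×5.67×10⁻⁸×5.54²)]^(1/4) = 97.89 K.
T₂ = [1360×0.50/(4×5.67×10⁻⁸×7.05²)]^(1/4) = 88.13 K.

T₁/T₂ ≈ 1.111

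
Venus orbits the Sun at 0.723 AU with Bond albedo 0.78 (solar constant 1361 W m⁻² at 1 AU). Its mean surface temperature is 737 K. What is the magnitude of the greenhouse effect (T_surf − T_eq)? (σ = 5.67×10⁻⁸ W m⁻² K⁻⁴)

S = 1361/0.723² = 2604 W m⁻².
T_eq = [S(1−A)/(4σ)]^(1/4) = [2604×0.22/(4×5.67×10⁻⁸)]^(1/4) = 224.2 K.
ΔT = T_surf − T_eq = 737 − 224.2.

ΔT ≈ 512.8 K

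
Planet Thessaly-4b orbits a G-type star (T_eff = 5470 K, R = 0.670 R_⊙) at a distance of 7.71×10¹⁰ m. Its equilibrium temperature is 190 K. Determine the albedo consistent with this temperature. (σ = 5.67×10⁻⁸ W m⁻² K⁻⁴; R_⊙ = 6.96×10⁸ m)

A ≈ 0.84

R_⋆ = 0.670 × 6.96×10⁸ = 4.66×10⁸ m.
L = 4πR_⋆²σT_⋆⁴ = 4π(4.66×10⁸)² × 5.67×10⁻⁸ × (5470)⁴ = 1.39×10²⁶ W.
S = L/(4πd²) = 1860 W m⁻².
From T_eq⁴ = S(1−A)/(4σ): 1−A = 4σT_eq⁴/S.
1−A = 4 × 5.67×10⁻⁸ × (190)⁴ / 1860 = 0.159.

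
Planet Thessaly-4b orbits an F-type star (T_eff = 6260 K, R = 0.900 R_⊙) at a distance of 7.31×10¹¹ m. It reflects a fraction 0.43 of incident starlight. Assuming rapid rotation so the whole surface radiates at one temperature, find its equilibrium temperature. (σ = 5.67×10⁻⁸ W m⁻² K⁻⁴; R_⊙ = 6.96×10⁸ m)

T_eq ≈ 113 K

R_⋆ = 0.900 × 6.96×10⁸ = 6.26×10⁸ m.
L = 4πR_⋆²σT_⋆⁴ = 4π(6.26×10⁸)² × 5.67×10⁻⁸ × (6260)⁴ = 4.29×10²⁶ W.
S = L/(4πd²) = 63.9 W m⁻².
Energy balance: absorbed = emitted ⇒ πR²·S(1−A) = 4πR²·σT_eq⁴, so T_eq⁴ = S(1−A)/(4σ).
T_eq = [63.9 × 0.57 / (4 × 5.67×10⁻⁸)]^(1/4) = (1.61×10⁸)^(1/4) = 113 K.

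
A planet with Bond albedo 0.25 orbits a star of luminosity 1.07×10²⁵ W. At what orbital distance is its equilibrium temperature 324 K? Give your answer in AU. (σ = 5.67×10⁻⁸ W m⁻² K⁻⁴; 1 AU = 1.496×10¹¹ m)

d ≈ 0.107 AU

From T_eq⁴ = L(1−A)/(16πσd²): d = √[L(1−A)/(16πσT_eq⁴)].
d = √[1.07×10²⁵ × 0.75 / (16π × 5.67×10⁻⁸ × (324)⁴)] = 1.60×10¹⁰ m = 0.107 AU.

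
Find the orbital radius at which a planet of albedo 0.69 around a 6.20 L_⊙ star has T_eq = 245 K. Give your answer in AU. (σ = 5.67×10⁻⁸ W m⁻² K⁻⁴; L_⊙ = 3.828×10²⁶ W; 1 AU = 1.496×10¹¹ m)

d ≈ 1.79 AU

L = 6.20 × 3.828×10²⁶ = 2.37×10²⁷ W.
From T_eq⁴ = L(1−A)/(16πσd²): d = √[L(1−A)/(16πσT_eq⁴)].
d = √[2.37×10²⁷ × 0.31 / (16π × 5.67×10⁻⁸ × (245)⁴)] = 2.68×10¹¹ m = 1.79 AU.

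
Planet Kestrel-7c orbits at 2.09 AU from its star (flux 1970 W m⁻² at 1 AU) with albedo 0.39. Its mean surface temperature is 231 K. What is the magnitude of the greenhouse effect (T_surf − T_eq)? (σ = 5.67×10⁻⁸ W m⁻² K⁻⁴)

S = 1970/2.09² = 451.0 W m⁻².
T_eq = [S(1−A)/(4σ)]^(1/4) = [451.0×0.61/(4×5.67×10⁻⁸)]^(1/4) = 186.6 K.
ΔT = T_surf − T_eq = 231 − 186.6.

ΔT ≈ 44.4 K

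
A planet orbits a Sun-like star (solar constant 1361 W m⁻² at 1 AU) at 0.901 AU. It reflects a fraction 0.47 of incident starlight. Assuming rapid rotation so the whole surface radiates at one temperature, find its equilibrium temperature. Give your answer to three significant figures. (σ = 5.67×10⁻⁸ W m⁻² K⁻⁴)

Flux at 0.901 AU: S = 1361/0.901² = 1680 W m⁻².
Energy balance: absorbed = emitted ⇒ πR²·S(1−A) = 4πR²·σT_eq⁴, so T_eq⁴ = S(1−A)/(4σ).
T_eq = [1680 × 0.53 / (4 × 5.67×10⁻⁸)]^(1/4) = (3.92×10⁹)^(1/4) = 250 K.

T_eq ≈ 250 K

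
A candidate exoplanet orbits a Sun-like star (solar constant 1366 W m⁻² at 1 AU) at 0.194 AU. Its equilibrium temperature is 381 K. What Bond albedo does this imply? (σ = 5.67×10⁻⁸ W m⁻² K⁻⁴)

A ≈ 0.87

Flux at 0.194 AU: S = 1366/0.194² = 3.63×10⁴ W m⁻².
From T_eq⁴ = S(1−A)/(4σ): 1−A = 4σT_eq⁴/S.
1−A = 4 × 5.67×10⁻⁸ × (381)⁴ / 3.63×10⁴ = 0.132.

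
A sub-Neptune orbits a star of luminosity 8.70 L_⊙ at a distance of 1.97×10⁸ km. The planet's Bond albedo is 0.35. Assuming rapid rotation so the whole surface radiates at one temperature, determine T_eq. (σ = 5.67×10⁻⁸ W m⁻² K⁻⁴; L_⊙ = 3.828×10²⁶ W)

d = 1.97×10⁸ km = 1.97×10¹¹ m.
L = 8.70 × 3.828×10²⁶ = 3.33×10²⁷ W.
Flux: S = L/(4πd²) = 3.33×10²⁷/(4π×(1.97×10¹¹)²) = 6830 W m⁻².
Energy balance: absorbed = emitted ⇒ πR²·S(1−A) = 4πR²·σT_eq⁴, so T_eq⁴ = S(1−A)/(4σ).
T_eq = [6830 × 0.65 / (4 × 5.67×10⁻⁸)]^(1/4) = (1.96×10¹⁰)^(1/4) = 374 K.

T_eq ≈ 374 K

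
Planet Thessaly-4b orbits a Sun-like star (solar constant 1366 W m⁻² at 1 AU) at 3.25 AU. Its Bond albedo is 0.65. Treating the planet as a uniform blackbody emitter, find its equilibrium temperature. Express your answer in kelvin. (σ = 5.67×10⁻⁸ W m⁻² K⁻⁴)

T_eq ≈ 119 K

Flux at 3.25 AU: S = 1366/3.25² = 129 W m⁻².
Energy balance: absorbed = emitted ⇒ πR²·S(1−A) = 4πR²·σT_eq⁴, so T_eq⁴ = S(1−A)/(4σ).
T_eq = [129 × 0.35 / (4 × 5.67×10⁻⁸)]^(1/4) = (2.00×10⁸)^(1/4) = 119 K.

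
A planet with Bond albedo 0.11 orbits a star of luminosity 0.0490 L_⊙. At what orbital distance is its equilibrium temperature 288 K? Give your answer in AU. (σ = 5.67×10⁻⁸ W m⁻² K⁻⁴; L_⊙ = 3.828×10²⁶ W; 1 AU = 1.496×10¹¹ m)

d ≈ 0.195 AU

L = 0.0490 × 3.828×10²⁶ = 1.88×10²⁵ W.
From T_eq⁴ = L(1−A)/(16πσd²): d = √[L(1−A)/(16πσT_eq⁴)].
d = √[1.88×10²⁵ × 0.89 / (16π × 5.67×10⁻⁸ × (288)⁴)] = 2.92×10¹⁰ m = 0.195 AU.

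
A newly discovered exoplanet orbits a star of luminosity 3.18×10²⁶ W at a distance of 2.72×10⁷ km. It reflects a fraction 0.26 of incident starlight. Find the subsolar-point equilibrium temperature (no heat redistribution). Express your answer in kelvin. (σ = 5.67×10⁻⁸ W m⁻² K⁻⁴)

d = 2.72×10⁷ km = 2.72×10¹⁰ m.
Flux: S = L/(4πd²) = 3.18×10²⁶/(4π×(2.72×10¹⁰)²) = 3.42×10⁴ W m⁻².
At the subsolar point the surface absorbs S(1−A) and emits σT⁴ per unit area — no factor of 4, since only the local patch is in balance.
T = [3.42×10⁴ × 0.74 / 5.67×10⁻⁸]^(1/4) = (4.46×10¹¹)^(1/4) = 817 K.

T_ss ≈ 817 K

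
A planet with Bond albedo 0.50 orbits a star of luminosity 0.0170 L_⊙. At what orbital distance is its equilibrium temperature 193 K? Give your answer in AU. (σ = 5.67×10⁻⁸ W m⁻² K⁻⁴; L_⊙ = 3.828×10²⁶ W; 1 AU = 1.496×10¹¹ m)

d ≈ 0.192 AU

L = 0.0170 × 3.828×10²⁶ = 6.51×10²⁴ W.
From T_eq⁴ = L(1−A)/(16πσd²): d = √[L(1−A)/(16πσT_eq⁴)].
d = √[6.51×10²⁴ × 0.50 / (16π × 5.67×10⁻⁸ × (193)⁴)] = 2.87×10¹⁰ m = 0.192 AU.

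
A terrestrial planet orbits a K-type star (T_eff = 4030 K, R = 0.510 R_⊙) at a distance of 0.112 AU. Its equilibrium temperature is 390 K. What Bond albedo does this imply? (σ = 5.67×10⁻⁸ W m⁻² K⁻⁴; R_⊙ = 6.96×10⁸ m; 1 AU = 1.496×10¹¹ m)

A ≈ 0.22

R_⋆ = 0.510 × 6.96×10⁸ = 3.55×10⁸ m.
d = 0.112 AU = 1.68×10¹⁰ m.
L = 4πR_⋆²σT_⋆⁴ = 4π(3.55×10⁸)² × 5.67×10⁻⁸ × (4030)⁴ = 2.37×10²⁵ W.
S = L/(4πd²) = 6710 W m⁻².
From T_eq⁴ = S(1−A)/(4σ): 1−A = 4σT_eq⁴/S.
1−A = 4 × 5.67×10⁻⁸ × (390)⁴ / 6710 = 0.782.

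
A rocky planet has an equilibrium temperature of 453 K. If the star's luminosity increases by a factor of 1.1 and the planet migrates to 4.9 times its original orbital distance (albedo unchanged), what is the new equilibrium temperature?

T_eq ≈ 210 K

T_eq ∝ L^(1/4) · d^(−1/2).
T′ = 453 × 1.1^(1/4) / 4.9^(1/2) = 210 K.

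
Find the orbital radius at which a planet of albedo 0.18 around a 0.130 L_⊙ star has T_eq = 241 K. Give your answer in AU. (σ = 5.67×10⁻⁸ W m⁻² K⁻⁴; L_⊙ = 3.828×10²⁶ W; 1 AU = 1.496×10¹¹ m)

d ≈ 0.435 AU

L = 0.130 × 3.828×10²⁶ = 4.98×10²⁵ W.
From T_eq⁴ = L(1−A)/(16πσd²): d = √[L(1−A)/(16πσT_eq⁴)].
d = √[4.98×10²⁵ × 0.82 / (16π × 5.67×10⁻⁸ × (241)⁴)] = 6.51×10¹⁰ m = 0.435 AU.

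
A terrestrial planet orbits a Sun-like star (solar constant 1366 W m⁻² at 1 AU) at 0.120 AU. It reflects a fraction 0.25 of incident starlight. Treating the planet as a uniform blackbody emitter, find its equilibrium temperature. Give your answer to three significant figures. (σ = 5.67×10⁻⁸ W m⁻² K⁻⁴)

Flux at 0.120 AU: S = 1366/0.120² = 9.49×10⁴ W m⁻².
Energy balance: absorbed = emitted ⇒ πR²·S(1−A) = 4πR²·σT_eq⁴, so T_eq⁴ = S(1−A)/(4σ).
T_eq = [9.49×10⁴ × 0.75 / (4 × 5.67×10⁻⁸)]^(1/4) = (3.14×10¹¹)^(1/4) = 748 K.

T_eq ≈ 748 K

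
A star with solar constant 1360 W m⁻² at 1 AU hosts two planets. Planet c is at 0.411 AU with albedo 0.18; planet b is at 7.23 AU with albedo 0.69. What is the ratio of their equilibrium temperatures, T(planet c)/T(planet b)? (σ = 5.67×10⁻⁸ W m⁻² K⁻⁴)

T_eq = [S₀(1−A)/(4σd²)]^(1/4), so T ∝ (1−A)^(1/4) / √d.
T₁ = [1360×0.82/(4×5.67×10⁻⁸×0.411²)]^(1/4) = 413.05 K.
T₂ = [1360×0.31/(4×5.67×10⁻⁸×7.23²)]^(1/4) = 77.22 K.

T₁/T₂ ≈ 5.349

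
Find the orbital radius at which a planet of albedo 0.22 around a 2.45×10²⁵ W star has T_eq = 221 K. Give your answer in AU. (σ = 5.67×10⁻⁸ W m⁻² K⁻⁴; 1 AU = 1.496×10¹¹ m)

From T_eq⁴ = L(1−A)/(16πσd²): d = √[L(1−A)/(16πσT_eq⁴)].
d = √[2.45×10²⁵ × 0.78 / (16π × 5.67×10⁻⁸ × (221)⁴)] = 5.30×10¹⁰ m = 0.354 AU.

d ≈ 0.354 AU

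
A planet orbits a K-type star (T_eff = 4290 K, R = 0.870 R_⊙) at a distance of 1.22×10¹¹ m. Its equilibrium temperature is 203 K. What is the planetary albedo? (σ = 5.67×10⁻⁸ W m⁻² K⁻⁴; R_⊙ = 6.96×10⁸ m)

A ≈ 0.19

R_⋆ = 0.870 × 6.96×10⁸ = 6.06×10⁸ m.
L = 4πR_⋆²σT_⋆⁴ = 4π(6.06×10⁸)² × 5.67×10⁻⁸ × (4290)⁴ = 8.85×10²⁵ W.
S = L/(4πd²) = 473 W m⁻².
From T_eq⁴ = S(1−A)/(4σ): 1−A = 4σT_eq⁴/S.
1−A = 4 × 5.67×10⁻⁸ × (203)⁴ / 473 = 0.814.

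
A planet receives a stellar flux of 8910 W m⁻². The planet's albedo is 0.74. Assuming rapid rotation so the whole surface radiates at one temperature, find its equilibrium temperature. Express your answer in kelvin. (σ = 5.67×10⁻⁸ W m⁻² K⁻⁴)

T_eq ≈ 318 K

Energy balance: absorbed = emitted ⇒ πR²·S(1−A) = 4πR²·σT_eq⁴, so T_eq⁴ = S(1−A)/(4σ).
T_eq = [8910 × 0.26 / (4 × 5.67×10⁻⁸)]^(1/4) = (1.02×10¹⁰)^(1/4) = 318 K.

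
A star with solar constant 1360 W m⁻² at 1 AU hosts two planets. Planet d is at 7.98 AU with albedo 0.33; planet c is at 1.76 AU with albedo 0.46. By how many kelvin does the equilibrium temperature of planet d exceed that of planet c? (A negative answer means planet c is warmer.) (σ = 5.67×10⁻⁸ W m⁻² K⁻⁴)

ΔT ≈ -90.7 K

T_eq = [S₀(1−A)/(4σd²)]^(1/4), so T ∝ (1−A)^(1/4) / √d.
T₁ = [1360×0.67/(4×5.67×10⁻⁸×7.98²)]^(1/4) = 89.12 K.
T₂ = [1360×0.54/(4×5.67×10⁻⁸×1.76²)]^(1/4) = 179.81 K.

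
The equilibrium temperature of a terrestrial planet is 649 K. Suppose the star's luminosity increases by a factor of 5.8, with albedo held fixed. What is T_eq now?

T_eq ∝ L^(1/4) · d^(−1/2).
T′ = 649 × 5.8^(1/4) = 1010 K.

T_eq ≈ 1010 K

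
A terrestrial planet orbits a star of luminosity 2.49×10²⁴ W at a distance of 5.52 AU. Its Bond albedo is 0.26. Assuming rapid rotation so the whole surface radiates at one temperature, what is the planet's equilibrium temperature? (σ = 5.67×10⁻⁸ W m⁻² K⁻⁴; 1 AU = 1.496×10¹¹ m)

T_eq ≈ 31.2 K

d = 5.52 AU = 8.26×10¹¹ m.
Flux: S = L/(4πd²) = 2.49×10²⁴/(4π×(8.26×10¹¹)²) = 0.291 W m⁻².
Energy balance: absorbed = emitted ⇒ πR²·S(1−A) = 4πR²·σT_eq⁴, so T_eq⁴ = S(1−A)/(4σ).
T_eq = [0.291 × 0.74 / (4 × 5.67×10⁻⁸)]^(1/4) = (9.48×10⁵)^(1/4) = 31.2 K.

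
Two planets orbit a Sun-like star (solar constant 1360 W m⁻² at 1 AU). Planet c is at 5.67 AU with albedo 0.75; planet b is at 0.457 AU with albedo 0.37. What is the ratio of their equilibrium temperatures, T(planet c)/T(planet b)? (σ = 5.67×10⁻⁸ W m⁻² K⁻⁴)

T₁/T₂ ≈ 0.225

T_eq = [S₀(1−A)/(4σd²)]^(1/4), so T ∝ (1−A)^(1/4) / √d.
T₁ = [1360×0.25/(4×5.67×10⁻⁸×5.67²)]^(1/4) = 82.64 K.
T₂ = [1360×0.63/(4×5.67×10⁻⁸×0.457²)]^(1/4) = 366.73 K.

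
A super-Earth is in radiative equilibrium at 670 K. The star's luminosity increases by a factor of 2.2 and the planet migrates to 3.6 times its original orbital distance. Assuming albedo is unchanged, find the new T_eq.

T_eq ≈ 430 K

T_eq ∝ L^(1/4) · d^(−1/2).
T′ = 670 × 2.2^(1/4) / 3.6^(1/2) = 430 K.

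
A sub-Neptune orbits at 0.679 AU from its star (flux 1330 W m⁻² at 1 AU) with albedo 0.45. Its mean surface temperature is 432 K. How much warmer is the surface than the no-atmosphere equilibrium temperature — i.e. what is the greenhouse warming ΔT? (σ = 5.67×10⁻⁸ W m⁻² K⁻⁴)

S = 1330/0.679² = 2885 W m⁻².
T_eq = [S(1−A)/(4σ)]^(1/4) = [2885×0.55/(4×5.67×10⁻⁸)]^(1/4) = 289.2 K.
ΔT = T_surf − T_eq = 432 − 289.2.

ΔT ≈ 142.8 K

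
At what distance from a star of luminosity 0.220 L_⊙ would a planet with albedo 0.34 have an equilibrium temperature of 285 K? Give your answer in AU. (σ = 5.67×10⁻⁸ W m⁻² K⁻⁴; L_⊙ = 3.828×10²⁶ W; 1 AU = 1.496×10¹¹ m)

d ≈ 0.363 AU

L = 0.220 × 3.828×10²⁶ = 8.42×10²⁵ W.
From T_eq⁴ = L(1−A)/(16πσd²): d = √[L(1−A)/(16πσT_eq⁴)].
d = √[8.42×10²⁵ × 0.66 / (16π × 5.67×10⁻⁸ × (285)⁴)] = 5.44×10¹⁰ m = 0.363 AU.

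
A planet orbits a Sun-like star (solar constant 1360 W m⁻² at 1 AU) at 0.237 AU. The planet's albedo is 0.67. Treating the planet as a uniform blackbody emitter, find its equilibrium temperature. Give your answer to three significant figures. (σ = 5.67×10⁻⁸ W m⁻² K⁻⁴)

T_eq ≈ 433 K

Flux at 0.237 AU: S = 1360/0.237² = 2.42×10⁴ W m⁻².
Energy balance: absorbed = emitted ⇒ πR²·S(1−A) = 4πR²·σT_eq⁴, so T_eq⁴ = S(1−A)/(4σ).
T_eq = [2.42×10⁴ × 0.33 / (4 × 5.67×10⁻⁸)]^(1/4) = (3.52×10¹⁰)^(1/4) = 433 K.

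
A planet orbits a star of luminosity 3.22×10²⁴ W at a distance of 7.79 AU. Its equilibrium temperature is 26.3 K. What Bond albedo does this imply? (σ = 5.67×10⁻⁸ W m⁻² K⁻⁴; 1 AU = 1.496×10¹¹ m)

d = 7.79 AU = 1.17×10¹² m.
Flux: S = L/(4πd²) = 3.22×10²⁴/(4π×(1.17×10¹²)²) = 0.189 W m⁻².
From T_eq⁴ = S(1−A)/(4σ): 1−A = 4σT_eq⁴/S.
1−A = 4 × 5.67×10⁻⁸ × (26.3)⁴ / 0.189 = 0.575.

A ≈ 0.42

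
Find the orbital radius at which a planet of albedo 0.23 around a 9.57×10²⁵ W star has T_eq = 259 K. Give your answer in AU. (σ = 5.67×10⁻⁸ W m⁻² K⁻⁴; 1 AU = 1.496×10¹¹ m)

From T_eq⁴ = L(1−A)/(16πσd²): d = √[L(1−A)/(16πσT_eq⁴)].
d = √[9.57×10²⁵ × 0.77 / (16π × 5.67×10⁻⁸ × (259)⁴)] = 7.58×10¹⁰ m = 0.507 AU.

d ≈ 0.507 AU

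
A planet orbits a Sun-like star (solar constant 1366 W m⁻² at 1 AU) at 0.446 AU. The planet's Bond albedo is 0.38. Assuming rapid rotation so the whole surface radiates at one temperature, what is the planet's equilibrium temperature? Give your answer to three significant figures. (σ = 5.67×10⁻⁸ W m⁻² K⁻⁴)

Flux at 0.446 AU: S = 1366/0.446² = 6870 W m⁻².
Energy balance: absorbed = emitted ⇒ πR²·S(1−A) = 4πR²·σT_eq⁴, so T_eq⁴ = S(1−A)/(4σ).
T_eq = [6870 × 0.62 / (4 × 5.67×10⁻⁸)]^(1/4) = (1.88×10¹⁰)^(1/4) = 370 K.

T_eq ≈ 370 K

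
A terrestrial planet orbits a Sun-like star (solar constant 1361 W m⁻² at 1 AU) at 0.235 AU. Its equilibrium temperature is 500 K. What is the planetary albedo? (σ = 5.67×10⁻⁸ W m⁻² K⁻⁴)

A ≈ 0.42

Flux at 0.235 AU: S = 1361/0.235² = 2.46×10⁴ W m⁻².
From T_eq⁴ = S(1−A)/(4σ): 1−A = 4σT_eq⁴/S.
1−A = 4 × 5.67×10⁻⁸ × (500)⁴ / 2.46×10⁴ = 0.575.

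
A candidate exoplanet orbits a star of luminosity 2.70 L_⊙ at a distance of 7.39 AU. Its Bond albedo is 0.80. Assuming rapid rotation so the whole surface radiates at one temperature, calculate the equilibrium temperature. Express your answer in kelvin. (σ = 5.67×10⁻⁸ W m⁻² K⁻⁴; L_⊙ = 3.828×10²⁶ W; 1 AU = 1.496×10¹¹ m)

T_eq ≈ 87.8 K

d = 7.39 AU = 1.11×10¹² m.
L = 2.70 × 3.828×10²⁶ = 1.03×10²⁷ W.
Flux: S = L/(4πd²) = 1.03×10²⁷/(4π×(1.11×10¹²)²) = 67.3 W m⁻².
Energy balance: absorbed = emitted ⇒ πR²·S(1−A) = 4πR²·σT_eq⁴, so T_eq⁴ = S(1−A)/(4σ).
T_eq = [67.3 × 0.20 / (4 × 5.67×10⁻⁸)]^(1/4) = (5.93×10⁷)^(1/4) = 87.8 K.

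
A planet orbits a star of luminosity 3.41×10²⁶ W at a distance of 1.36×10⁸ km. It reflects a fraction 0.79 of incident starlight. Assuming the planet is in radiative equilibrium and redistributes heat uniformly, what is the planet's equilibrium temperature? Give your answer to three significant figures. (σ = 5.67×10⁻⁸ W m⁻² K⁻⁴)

d = 1.36×10⁸ km = 1.36×10¹¹ m.
Flux: S = L/(4πd²) = 3.41×10²⁶/(4π×(1.36×10¹¹)²) = 1470 W m⁻².
Energy balance: absorbed = emitted ⇒ πR²·S(1−A) = 4πR²·σT_eq⁴, so T_eq⁴ = S(1−A)/(4σ).
T_eq = [1470 × 0.21 / (4 × 5.67×10⁻⁸)]^(1/4) = (1.36×10⁹)^(1/4) = 192 K.

T_eq ≈ 192 K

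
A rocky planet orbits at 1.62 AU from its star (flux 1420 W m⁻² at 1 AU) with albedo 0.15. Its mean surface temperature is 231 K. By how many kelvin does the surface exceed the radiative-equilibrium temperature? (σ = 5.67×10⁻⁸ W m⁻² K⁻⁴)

S = 1420/1.62² = 541.1 W m⁻².
T_eq = [S(1−A)/(4σ)]^(1/4) = [541.1×0.85/(4×5.67×10⁻⁸)]^(1/4) = 212.2 K.
ΔT = T_surf − T_eq = 231 − 212.2.

ΔT ≈ 18.8 K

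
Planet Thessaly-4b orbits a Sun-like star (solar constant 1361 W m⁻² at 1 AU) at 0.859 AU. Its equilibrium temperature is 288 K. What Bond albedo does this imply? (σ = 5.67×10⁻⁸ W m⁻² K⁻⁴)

A ≈ 0.15

Flux at 0.859 AU: S = 1361/0.859² = 1840 W m⁻².
From T_eq⁴ = S(1−A)/(4σ): 1−A = 4σT_eq⁴/S.
1−A = 4 × 5.67×10⁻⁸ × (288)⁴ / 1840 = 0.846.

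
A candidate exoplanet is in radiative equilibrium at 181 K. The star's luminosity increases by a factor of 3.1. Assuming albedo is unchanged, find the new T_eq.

T_eq ≈ 240 K

T_eq ∝ L^(1/4) · d^(−1/2).
T′ = 181 × 3.1^(1/4) = 240 K.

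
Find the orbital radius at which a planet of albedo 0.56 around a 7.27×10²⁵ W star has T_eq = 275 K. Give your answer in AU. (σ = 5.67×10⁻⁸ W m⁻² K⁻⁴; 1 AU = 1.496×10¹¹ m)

d ≈ 0.296 AU

From T_eq⁴ = L(1−A)/(16πσd²): d = √[L(1−A)/(16πσT_eq⁴)].
d = √[7.27×10²⁵ × 0.44 / (16π × 5.67×10⁻⁸ × (275)⁴)] = 4.43×10¹⁰ m = 0.296 AU.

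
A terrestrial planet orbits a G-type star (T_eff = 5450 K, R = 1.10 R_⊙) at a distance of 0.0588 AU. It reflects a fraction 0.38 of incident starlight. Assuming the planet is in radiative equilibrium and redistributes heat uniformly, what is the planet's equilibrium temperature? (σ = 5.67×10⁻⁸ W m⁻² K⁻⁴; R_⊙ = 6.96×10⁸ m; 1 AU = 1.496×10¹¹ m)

R_⋆ = 1.10 × 6.96×10⁸ = 7.66×10⁸ m.
d = 0.0588 AU = 8.80×10⁹ m.
L = 4πR_⋆²σT_⋆⁴ = 4π(7.66×10⁸)² × 5.67×10⁻⁸ × (5450)⁴ = 3.68×10²⁶ W.
S = L/(4πd²) = 3.79×10⁵ W m⁻².
Energy balance: absorbed = emitted ⇒ πR²·S(1−A) = 4πR²·σT_eq⁴, so T_eq⁴ = S(1−A)/(4σ).
T_eq = [3.79×10⁵ × 0.62 / (4 × 5.67×10⁻⁸)]^(1/4) = (1.04×10¹²)^(1/4) = 1010 K.

T_eq ≈ 1010 K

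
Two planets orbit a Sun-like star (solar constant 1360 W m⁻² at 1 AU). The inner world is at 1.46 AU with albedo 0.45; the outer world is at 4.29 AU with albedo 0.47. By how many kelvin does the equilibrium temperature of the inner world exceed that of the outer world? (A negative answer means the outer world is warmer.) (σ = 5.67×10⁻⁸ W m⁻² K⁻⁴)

T_eq = [S₀(1−A)/(4σd²)]^(1/4), so T ∝ (1−A)^(1/4) / √d.
T₁ = [1360×0.55/(4×5.67×10⁻⁸×1.46²)]^(1/4) = 198.33 K.
T₂ = [1360×0.53/(4×5.67×10⁻⁸×4.29²)]^(1/4) = 114.63 K.

ΔT ≈ 83.7 K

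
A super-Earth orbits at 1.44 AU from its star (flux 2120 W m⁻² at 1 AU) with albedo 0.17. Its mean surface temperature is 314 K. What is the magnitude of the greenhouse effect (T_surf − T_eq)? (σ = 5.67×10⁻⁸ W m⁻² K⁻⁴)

ΔT ≈ 66.7 K

S = 2120/1.44² = 1022 W m⁻².
T_eq = [S(1−A)/(4σ)]^(1/4) = [1022×0.83/(4×5.67×10⁻⁸)]^(1/4) = 247.3 K.
ΔT = T_surf − T_eq = 314 − 247.3.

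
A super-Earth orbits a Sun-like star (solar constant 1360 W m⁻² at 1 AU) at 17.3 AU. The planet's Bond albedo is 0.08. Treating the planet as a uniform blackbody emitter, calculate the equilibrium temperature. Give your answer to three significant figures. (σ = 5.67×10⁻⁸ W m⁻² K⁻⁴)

T_eq ≈ 65.5 K

Flux at 17.3 AU: S = 1360/17.3² = 4.54 W m⁻².
Energy balance: absorbed = emitted ⇒ πR²·S(1−A) = 4πR²·σT_eq⁴, so T_eq⁴ = S(1−A)/(4σ).
T_eq = [4.54 × 0.92 / (4 × 5.67×10⁻⁸)]^(1/4) = (1.84×10⁷)^(1/4) = 65.5 K.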